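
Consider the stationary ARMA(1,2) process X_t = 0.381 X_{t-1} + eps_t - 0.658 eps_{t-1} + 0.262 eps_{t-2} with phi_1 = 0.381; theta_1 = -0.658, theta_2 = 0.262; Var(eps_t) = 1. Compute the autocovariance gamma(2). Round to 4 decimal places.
\gamma(2) = 0.1441

Multiply the model equation by X_{t-k} and take expectations. With theta_0 = psi_0 = 1 and psi_j the MA(infinity) weights, this gives
  gamma(k) - sum_i phi_i gamma(k-i) = c_k,
  c_k = sigma^2 * sum_{j=k..q} theta_j psi_{j-k}   (c_k = 0 for k > q),
using gamma(-m) = gamma(m).
psi-weights needed (psi_j = theta_j + sum_i phi_i psi_{j-i}):
  psi_1 = theta_1 + phi_1 = -0.658 + (0.381) = -0.277
  psi_2 = theta_2 + phi_1 psi_1 = 0.262 + (0.381)(-0.277) = 0.156463
Right-hand sides:
  c_0 = sigma^2 (1 + theta_1 psi_1 + theta_2 psi_2) = 1 * (1 + (-0.658)(-0.277) + (0.262)(0.156463)) = 1 * 1.223259 = 1.223259
  c_1 = sigma^2 (theta_1 + theta_2 psi_1) = 1 * (-0.658 + (0.262)(-0.277)) = -0.730574
  c_2 = sigma^2 theta_2 = 1 * (0.262) = 0.262
Equations for k = 0 and k = 1 (AR order 1):
  gamma(0) = phi_1 gamma(1) + c_0
  gamma(1) = phi_1 gamma(0) + c_1
Substituting the second into the first: gamma(0) (1 - phi_1^2) = c_0 + phi_1 c_1, so
  gamma(0) = (c_0 + phi_1 c_1) / (1 - phi_1^2) = (1.223259 + (0.381)(-0.730574)) / (1 - (0.381)^2) = 0.944911 / 0.854839 = 1.105367.
  gamma(1) = phi_1 gamma(0) + c_1 = (0.381)(1.105367) + (-0.730574) = -0.309429.
For k = 2: gamma(2) = phi_1 gamma(1) + c_2
  = (0.381)(-0.309429) + (0.262) = 0.144107.
Therefore gamma(2) = 0.1441 (to 4 decimal places).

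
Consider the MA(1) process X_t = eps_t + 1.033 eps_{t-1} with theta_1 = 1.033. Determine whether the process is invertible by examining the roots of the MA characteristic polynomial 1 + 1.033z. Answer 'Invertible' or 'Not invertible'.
\text{Not invertible}

The MA(q) characteristic polynomial is P(z) = 1 + 1.033z.
Invertibility requires all roots to lie outside the unit circle, i.e. |z| > 1 for every root.
This is linear in z: 1 + (1.033) z = 0  =>  z = -1/(1.033) = -0.968054,  |z| = 0.968054.
Moduli of all roots: 0.9681.
All moduli strictly greater than 1? No.
Verdict: Not invertible.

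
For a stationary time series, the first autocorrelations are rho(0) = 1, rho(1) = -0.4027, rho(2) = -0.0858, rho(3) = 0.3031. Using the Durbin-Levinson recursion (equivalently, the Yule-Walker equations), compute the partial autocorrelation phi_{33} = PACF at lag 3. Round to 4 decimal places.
\phi_{33} = 0.1820

The PACF at lag k is phi_{kk}, the last component of the solution
to the Yule-Walker system G_k phi = r_k where
  (G_k)_{ij} = rho(|i - j|), (r_k)_i = rho(i), i,j = 1..k.
Equivalently, Durbin-Levinson gives phi_{kk} iteratively:
  phi_{11} = rho(1)
  phi_{kk} = [rho(k) - sum_{j=1..k-1} phi_{k-1,j} rho(k-j)]
            / [1 - sum_{j=1..k-1} phi_{k-1,j} rho(j)],
  phi_{k,j} = phi_{k-1,j} - phi_{kk} phi_{k-1,k-j},  j = 1..k-1.
Step k = 1:
  phi_11 = rho(1) = -0.4027.
Step k = 2:
  phi_22 = [rho(2) - phi_11 rho(1)] / [1 - phi_11 rho(1)] = [-0.0858 - (-0.4027)(-0.4027)] / [1 - (-0.4027)(-0.4027)]
         = -0.24796729 / 0.83783271 = -0.295963.
  Update: phi_21 = phi_11 - phi_22 phi_11 = -0.4027 - (-0.295963)(-0.4027) = -0.521884.
Step k = 3:
  phi_33 = [rho(3) - phi_21 rho(2) - phi_22 rho(1)] / [1 - phi_21 rho(1) - phi_22 rho(2)]
    numerator   = 0.3031 - (-0.521884)(-0.0858) - (-0.295963)(-0.4027) = 0.13913813
    denominator = 1 - (-0.521884)(-0.4027) - (-0.295963)(-0.0858) = 0.76444362
  phi_33 = 0.13913813 / 0.76444362 = 0.182.
Therefore phi_{33} = 0.1820.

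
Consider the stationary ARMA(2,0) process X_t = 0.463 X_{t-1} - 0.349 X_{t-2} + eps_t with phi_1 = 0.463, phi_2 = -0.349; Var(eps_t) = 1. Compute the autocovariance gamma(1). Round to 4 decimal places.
\gamma(1) = 0.4430

Multiply the model equation by X_{t-k} and take expectations. With theta_0 = psi_0 = 1 and psi_j the MA(infinity) weights, this gives
  gamma(k) - sum_i phi_i gamma(k-i) = c_k,
  c_k = sigma^2 * sum_{j=k..q} theta_j psi_{j-k}   (c_k = 0 for k > q),
using gamma(-m) = gamma(m).
Pure AR (q = 0): c_0 = sigma^2 = 1, c_k = 0 for k >= 1.
Equations for k = 0, 1, 2 (AR order 2, c_2 = 0):
  (E0) gamma(0) = phi_1 gamma(1) + phi_2 gamma(2) + c_0
  (E1) gamma(1) = phi_1 gamma(0) + phi_2 gamma(1) + c_1
  (E2) gamma(2) = phi_1 gamma(1) + phi_2 gamma(0)
From (E1): gamma(1) = A gamma(0) + B with
  A = phi_1 / (1 - phi_2) = 0.463 / 1.349 = 0.343217,   B = c_1 / (1 - phi_2) = 0 / 1.349 = 0.
Insert (E2) into (E0): gamma(0) (1 - phi_2^2) = phi_1 (1 + phi_2) gamma(1) + c_0.
  phi_1 (1 + phi_2) = (0.463)(0.651) = 0.301413,   1 - phi_2^2 = 0.878199.
Replace gamma(1) by A gamma(0) + B and collect gamma(0):
  gamma(0) [0.878199 - (0.301413)(0.343217)] = c_0 = 1
  gamma(0) * 0.774749 = 1
  gamma(0) = 1 / 0.774749 = 1.290741.
  gamma(1) = A gamma(0) = (0.343217)(1.290741) = 0.443004.
Therefore gamma(1) = 0.4430 (to 4 decimal places).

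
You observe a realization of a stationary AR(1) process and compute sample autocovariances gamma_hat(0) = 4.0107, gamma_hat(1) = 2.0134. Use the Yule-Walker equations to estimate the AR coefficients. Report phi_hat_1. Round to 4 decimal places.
\hat\phi_{1} = 0.5020

The Yule-Walker equations for an AR(p) process read, in matrix form,
  Gamma_p phi = r_p,   with   (Gamma_p)_{ij} = gamma(|i - j|),
                       (r_p)_i = gamma(i),   i,j = 1..p.
Substitute the sample gammas (Toeplitz matrix and right-hand side of size 1):
  Gamma_p = [[4.0107]]
  r_p     = [2.0134]
With p = 1 this is the single equation gamma(0) phi_1 = gamma(1):
  phi_hat_1 = gamma(1) / gamma(0) = 2.0134 / 4.0107 = 0.5020.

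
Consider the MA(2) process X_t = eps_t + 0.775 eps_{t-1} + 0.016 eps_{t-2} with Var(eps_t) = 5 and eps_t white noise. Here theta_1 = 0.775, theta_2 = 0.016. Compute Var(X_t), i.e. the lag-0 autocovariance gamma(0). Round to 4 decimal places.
\gamma(0) = 8.0044

For an MA(q) process X_t = eps_t + sum_i theta_i eps_{t-i} with
Var(eps_t) = sigma^2, the variance is
  gamma(0) = sigma^2 * (1 + sum_i theta_i^2).
  sum_i theta_i^2 = (0.775)^2 + (0.016)^2 = 0.600625 + 0.000256 = 0.600881.
  gamma(0) = 5 * (1 + 0.600881) = 5 * 1.600881 = 8.004405, which rounds to 8.0044.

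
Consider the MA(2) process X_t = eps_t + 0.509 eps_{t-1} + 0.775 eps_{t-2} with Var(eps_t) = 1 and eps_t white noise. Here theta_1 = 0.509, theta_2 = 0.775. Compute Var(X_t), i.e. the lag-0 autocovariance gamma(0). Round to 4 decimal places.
\gamma(0) = 1.8597

For an MA(q) process X_t = eps_t + sum_i theta_i eps_{t-i} with
Var(eps_t) = sigma^2, the variance is
  gamma(0) = sigma^2 * (1 + sum_i theta_i^2).
  sum_i theta_i^2 = (0.509)^2 + (0.775)^2 = 0.259081 + 0.600625 = 0.859706.
  gamma(0) = 1 * (1 + 0.859706) = 1 * 1.859706 = 1.859706, which rounds to 1.8597.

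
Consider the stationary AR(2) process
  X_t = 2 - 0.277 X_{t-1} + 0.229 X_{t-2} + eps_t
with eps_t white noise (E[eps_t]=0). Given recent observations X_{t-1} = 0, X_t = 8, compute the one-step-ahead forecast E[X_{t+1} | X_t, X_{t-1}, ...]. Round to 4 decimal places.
E[X_{t+1} \mid \mathcal F_t] = -0.2160

For an AR(p) model X_t = c + sum_i phi_i X_{t-i} + eps_t, the
one-step-ahead conditional mean is
  E[X_{t+1} | X_t, ...] = c + sum_i phi_i X_{t+1-i}.
Substitute known values:
  E[X_{t+1} | ...] = 2 + (-0.277) * (8) + (0.229) * (0)
                   = -0.2160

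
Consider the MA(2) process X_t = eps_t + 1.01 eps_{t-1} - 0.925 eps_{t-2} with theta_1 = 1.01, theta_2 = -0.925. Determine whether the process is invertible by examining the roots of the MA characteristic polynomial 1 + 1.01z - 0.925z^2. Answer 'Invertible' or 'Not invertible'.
\text{Not invertible}

The MA(q) characteristic polynomial is P(z) = 1 + 1.01z - 0.925z^2.
Invertibility requires all roots to lie outside the unit circle, i.e. |z| > 1 for every root.
Set 1 + (1.01) z + (-0.925) z^2 = 0, i.e. a z^2 + b z + c = 0 with a = -0.925, b = 1.01, c = 1.
Discriminant D = b^2 - 4ac = (1.01)^2 - 4*(-0.925)*1 = 1.0201 - (-3.7) = 4.7201.
D >= 0, so the roots are real: z = (-b +/- sqrt(D)) / (2a) = (-1.01 +/- 2.172579) / (-1.85).
  z_1 = (-1.01 + 2.172579) / (-1.85) = -0.6284,   |z_1| = 0.6284.
  z_2 = (-1.01 - 2.172579) / (-1.85) = 1.7203,   |z_2| = 1.7203.
Moduli of all roots: 0.6284, 1.7203.
All moduli strictly greater than 1? No.
Verdict: Not invertible.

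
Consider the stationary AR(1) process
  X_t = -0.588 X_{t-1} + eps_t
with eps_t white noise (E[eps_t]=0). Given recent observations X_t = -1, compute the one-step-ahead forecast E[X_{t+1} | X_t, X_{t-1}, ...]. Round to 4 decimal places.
E[X_{t+1} \mid \mathcal F_t] = 0.5880

For an AR(p) model X_t = c + sum_i phi_i X_{t-i} + eps_t, the
one-step-ahead conditional mean is
  E[X_{t+1} | X_t, ...] = c + sum_i phi_i X_{t+1-i}.
Substitute known values:
  E[X_{t+1} | ...] = (-0.588) * (-1)
                   = 0.5880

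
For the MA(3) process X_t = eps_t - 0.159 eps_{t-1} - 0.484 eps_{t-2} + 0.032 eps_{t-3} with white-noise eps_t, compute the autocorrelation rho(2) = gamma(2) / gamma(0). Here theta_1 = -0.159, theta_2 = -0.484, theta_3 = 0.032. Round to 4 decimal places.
\rho(2) = -0.3880

For an MA(q) process with theta_0 = 1, the autocovariance is
  gamma(k) = sigma^2 * sum_{i=0..q-k} theta_i * theta_{i+k},
and rho(k) = gamma(k) / gamma(0). Sigma^2 cancels.
  numerator   = (1)*(-0.484) + (-0.159)*(0.032) = -0.489088.
  denominator = (1)^2 + (-0.159)^2 + (-0.484)^2 + (0.032)^2 = 1.260561.
  rho(2) = -0.489088 / 1.260561 = -0.3880.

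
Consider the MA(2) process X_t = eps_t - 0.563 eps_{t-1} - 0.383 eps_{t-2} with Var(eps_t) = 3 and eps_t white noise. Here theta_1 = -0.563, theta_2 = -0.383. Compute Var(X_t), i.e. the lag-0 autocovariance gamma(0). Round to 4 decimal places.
\gamma(0) = 4.3910

For an MA(q) process X_t = eps_t + sum_i theta_i eps_{t-i} with
Var(eps_t) = sigma^2, the variance is
  gamma(0) = sigma^2 * (1 + sum_i theta_i^2).
  sum_i theta_i^2 = (-0.563)^2 + (-0.383)^2 = 0.316969 + 0.146689 = 0.463658.
  gamma(0) = 3 * (1 + 0.463658) = 3 * 1.463658 = 4.390974, which rounds to 4.3910.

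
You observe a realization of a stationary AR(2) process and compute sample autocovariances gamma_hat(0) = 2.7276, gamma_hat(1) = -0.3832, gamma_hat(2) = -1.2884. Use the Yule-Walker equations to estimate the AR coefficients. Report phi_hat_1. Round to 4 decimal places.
\hat\phi_{1} = -0.2110

The Yule-Walker equations for an AR(p) process read, in matrix form,
  Gamma_p phi = r_p,   with   (Gamma_p)_{ij} = gamma(|i - j|),
                       (r_p)_i = gamma(i),   i,j = 1..p.
Substitute the sample gammas (Toeplitz matrix and right-hand side of size 2):
  Gamma_p = [[2.7276, -0.3832], [-0.3832, 2.7276]]
  r_p     = [-0.3832, -1.2884]
Written out:
  2.7276 phi_1 - 0.3832 phi_2 = -0.3832
  -0.3832 phi_1 + 2.7276 phi_2 = -1.2884
Solve by Cramer's rule:
  det = gamma(0)^2 - gamma(1)^2 = (2.7276)^2 - (-0.3832)^2 = 7.43980176 - 0.14684224 = 7.29295952
  phi_hat_1 = [gamma(1) gamma(0) - gamma(1) gamma(2)] / det = [(-0.3832)(2.7276) - (-0.3832)(-1.2884)] / 7.29295952 = -1.5389312 / 7.29295952 = -0.211
  phi_hat_2 = [gamma(0) gamma(2) - gamma(1)^2] / det = [(2.7276)(-1.2884) - (-0.3832)^2] / 7.29295952 = -3.66108208 / 7.29295952 = -0.502
So phi_hat = [-0.2110, -0.5020].
Therefore phi_hat_1 = -0.2110.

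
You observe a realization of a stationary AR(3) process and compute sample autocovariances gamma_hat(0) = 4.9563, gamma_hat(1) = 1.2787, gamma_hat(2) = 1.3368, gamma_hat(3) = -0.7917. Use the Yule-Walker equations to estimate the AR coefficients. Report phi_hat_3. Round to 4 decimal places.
\hat\phi_{3} = -0.3040

The Yule-Walker equations for an AR(p) process read, in matrix form,
  Gamma_p phi = r_p,   with   (Gamma_p)_{ij} = gamma(|i - j|),
                       (r_p)_i = gamma(i),   i,j = 1..p.
Substitute the sample gammas (Toeplitz matrix and right-hand side of size 3):
  Gamma_p = [[4.9563, 1.2787, 1.3368], [1.2787, 4.9563, 1.2787], [1.3368, 1.2787, 4.9563]]
  r_p     = [1.2787, 1.3368, -0.7917]
Written out (R1..R3):
  (R1) 4.9563 phi_1 + 1.2787 phi_2 + 1.3368 phi_3 = 1.2787
  (R2) 1.2787 phi_1 + 4.9563 phi_2 + 1.2787 phi_3 = 1.3368
  (R3) 1.3368 phi_1 + 1.2787 phi_2 + 4.9563 phi_3 = -0.7917
Gaussian elimination:
  R2 <- R2 - (1.2787/4.9563) R1 = R2 - (0.257995) R1:  4.626402 phi_2 + 0.933812 phi_3 = 1.006902
  R3 <- R3 - (1.3368/4.9563) R1 = R3 - (0.269717) R1:  0.933812 phi_2 + 4.595742 phi_3 = -1.136588
  R3 <- R3 - (0.933812/4.626402) R2 = R3 - (0.201844) R2:  4.407257 phi_3 = -1.339825
Back-substitution:
  phi_hat_3 = -1.339825 / 4.407257 = -0.304004
  phi_hat_2 = (1.006902 - (0.933812)(-0.304004)) / 4.626402 = 0.279004
  phi_hat_1 = (1.2787 - (1.2787)(0.279004) - (1.3368)(-0.304004)) / 4.9563 = 0.268008
So phi_hat = [0.2680, 0.2790, -0.3040].
Therefore phi_hat_3 = -0.3040.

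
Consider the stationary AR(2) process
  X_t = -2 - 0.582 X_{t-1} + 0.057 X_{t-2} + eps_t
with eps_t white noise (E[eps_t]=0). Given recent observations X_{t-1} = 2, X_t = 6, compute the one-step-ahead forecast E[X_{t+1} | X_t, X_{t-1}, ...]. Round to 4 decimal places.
E[X_{t+1} \mid \mathcal F_t] = -5.3780

For an AR(p) model X_t = c + sum_i phi_i X_{t-i} + eps_t, the
one-step-ahead conditional mean is
  E[X_{t+1} | X_t, ...] = c + sum_i phi_i X_{t+1-i}.
Substitute known values:
  E[X_{t+1} | ...] = -2 + (-0.582) * (6) + (0.057) * (2)
                   = -5.3780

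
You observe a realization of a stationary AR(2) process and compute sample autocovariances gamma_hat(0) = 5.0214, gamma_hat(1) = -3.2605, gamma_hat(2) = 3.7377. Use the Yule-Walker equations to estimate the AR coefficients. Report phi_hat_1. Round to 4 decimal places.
\hat\phi_{1} = -0.2870

The Yule-Walker equations for an AR(p) process read, in matrix form,
  Gamma_p phi = r_p,   with   (Gamma_p)_{ij} = gamma(|i - j|),
                       (r_p)_i = gamma(i),   i,j = 1..p.
Substitute the sample gammas (Toeplitz matrix and right-hand side of size 2):
  Gamma_p = [[5.0214, -3.2605], [-3.2605, 5.0214]]
  r_p     = [-3.2605, 3.7377]
Written out:
  5.0214 phi_1 - 3.2605 phi_2 = -3.2605
  -3.2605 phi_1 + 5.0214 phi_2 = 3.7377
Solve by Cramer's rule:
  det = gamma(0)^2 - gamma(1)^2 = (5.0214)^2 - (-3.2605)^2 = 25.21445796 - 10.63086025 = 14.58359771
  phi_hat_1 = [gamma(1) gamma(0) - gamma(1) gamma(2)] / det = [(-3.2605)(5.0214) - (-3.2605)(3.7377)] / 14.58359771 = -4.18550385 / 14.58359771 = -0.287
  phi_hat_2 = [gamma(0) gamma(2) - gamma(1)^2] / det = [(5.0214)(3.7377) - (-3.2605)^2] / 14.58359771 = 8.13762653 / 14.58359771 = 0.558
So phi_hat = [-0.2870, 0.5580].
Therefore phi_hat_1 = -0.2870.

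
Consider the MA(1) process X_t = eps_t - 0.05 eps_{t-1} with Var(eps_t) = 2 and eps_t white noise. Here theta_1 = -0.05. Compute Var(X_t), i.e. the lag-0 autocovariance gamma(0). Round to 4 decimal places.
\gamma(0) = 2.0050

For an MA(q) process X_t = eps_t + sum_i theta_i eps_{t-i} with
Var(eps_t) = sigma^2, the variance is
  gamma(0) = sigma^2 * (1 + sum_i theta_i^2).
  sum_i theta_i^2 = (-0.05)^2 = 0.0025.
  gamma(0) = 2 * (1 + 0.0025) = 2 * 1.0025 = 2.005, which rounds to 2.0050.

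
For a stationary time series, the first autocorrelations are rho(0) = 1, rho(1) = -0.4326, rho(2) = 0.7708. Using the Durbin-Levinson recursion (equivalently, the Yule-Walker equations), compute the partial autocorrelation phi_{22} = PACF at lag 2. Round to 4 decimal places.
\phi_{22} = 0.7180

The PACF at lag k is phi_{kk}, the last component of the solution
to the Yule-Walker system G_k phi = r_k where
  (G_k)_{ij} = rho(|i - j|), (r_k)_i = rho(i), i,j = 1..k.
Equivalently, Durbin-Levinson gives phi_{kk} iteratively:
  phi_{11} = rho(1)
  phi_{kk} = [rho(k) - sum_{j=1..k-1} phi_{k-1,j} rho(k-j)]
            / [1 - sum_{j=1..k-1} phi_{k-1,j} rho(j)],
  phi_{k,j} = phi_{k-1,j} - phi_{kk} phi_{k-1,k-j},  j = 1..k-1.
Step k = 1:
  phi_11 = rho(1) = -0.4326.
Step k = 2:
  phi_22 = [rho(2) - phi_11 rho(1)] / [1 - phi_11 rho(1)] = [0.7708 - (-0.4326)(-0.4326)] / [1 - (-0.4326)(-0.4326)]
         = 0.58365724 / 0.81285724 = 0.718.
Therefore phi_{22} = 0.7180.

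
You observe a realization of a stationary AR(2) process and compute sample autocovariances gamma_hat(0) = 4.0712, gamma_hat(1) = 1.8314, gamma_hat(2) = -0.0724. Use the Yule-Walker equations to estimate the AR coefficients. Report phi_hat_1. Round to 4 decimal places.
\hat\phi_{1} = 0.5740

The Yule-Walker equations for an AR(p) process read, in matrix form,
  Gamma_p phi = r_p,   with   (Gamma_p)_{ij} = gamma(|i - j|),
                       (r_p)_i = gamma(i),   i,j = 1..p.
Substitute the sample gammas (Toeplitz matrix and right-hand side of size 2):
  Gamma_p = [[4.0712, 1.8314], [1.8314, 4.0712]]
  r_p     = [1.8314, -0.0724]
Written out:
  4.0712 phi_1 + 1.8314 phi_2 = 1.8314
  1.8314 phi_1 + 4.0712 phi_2 = -0.0724
Solve by Cramer's rule:
  det = gamma(0)^2 - gamma(1)^2 = (4.0712)^2 - (1.8314)^2 = 16.57466944 - 3.35402596 = 13.22064348
  phi_hat_1 = [gamma(1) gamma(0) - gamma(1) gamma(2)] / det = [(1.8314)(4.0712) - (1.8314)(-0.0724)] / 13.22064348 = 7.58858904 / 13.22064348 = 0.574
  phi_hat_2 = [gamma(0) gamma(2) - gamma(1)^2] / det = [(4.0712)(-0.0724) - (1.8314)^2] / 13.22064348 = -3.64878084 / 13.22064348 = -0.276
So phi_hat = [0.5740, -0.2760].
Therefore phi_hat_1 = 0.5740.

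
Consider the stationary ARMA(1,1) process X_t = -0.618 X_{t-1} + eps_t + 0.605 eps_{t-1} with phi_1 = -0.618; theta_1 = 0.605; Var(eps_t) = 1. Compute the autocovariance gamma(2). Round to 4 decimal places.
\gamma(2) = 0.0081

Multiply the model equation by X_{t-k} and take expectations. With theta_0 = psi_0 = 1 and psi_j the MA(infinity) weights, this gives
  gamma(k) - sum_i phi_i gamma(k-i) = c_k,
  c_k = sigma^2 * sum_{j=k..q} theta_j psi_{j-k}   (c_k = 0 for k > q),
using gamma(-m) = gamma(m).
psi-weights needed (psi_j = theta_j + sum_i phi_i psi_{j-i}):
  psi_1 = theta_1 + phi_1 = 0.605 + (-0.618) = -0.013
Right-hand sides:
  c_0 = sigma^2 (1 + theta_1 psi_1) = 1 * (1 + (0.605)(-0.013)) = 1 * 0.992135 = 0.992135
  c_1 = sigma^2 theta_1 = 1 * (0.605) = 0.605
  c_2 = 0
Equations for k = 0 and k = 1 (AR order 1):
  gamma(0) = phi_1 gamma(1) + c_0
  gamma(1) = phi_1 gamma(0) + c_1
Substituting the second into the first: gamma(0) (1 - phi_1^2) = c_0 + phi_1 c_1, so
  gamma(0) = (c_0 + phi_1 c_1) / (1 - phi_1^2) = (0.992135 + (-0.618)(0.605)) / (1 - (-0.618)^2) = 0.618245 / 0.618076 = 1.000273.
  gamma(1) = phi_1 gamma(0) + c_1 = (-0.618)(1.000273) + (0.605) = -0.013169.
For k = 2 (> q): gamma(2) = phi_1 gamma(1) = (-0.618)(-0.013169) = 0.008138.
Therefore gamma(2) = 0.0081 (to 4 decimal places).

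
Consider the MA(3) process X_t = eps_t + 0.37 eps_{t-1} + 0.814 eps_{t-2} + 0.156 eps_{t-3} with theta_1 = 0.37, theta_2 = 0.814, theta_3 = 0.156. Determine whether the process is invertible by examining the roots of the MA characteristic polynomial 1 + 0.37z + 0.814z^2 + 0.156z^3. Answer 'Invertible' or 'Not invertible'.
\text{Invertible}

The MA(q) characteristic polynomial is P(z) = 1 + 0.37z + 0.814z^2 + 0.156z^3.
Invertibility requires all roots to lie outside the unit circle, i.e. |z| > 1 for every root.
Degree 3: look for a simple real root z0 first, then factor out (1 - z/z0) and solve the remaining quadratic.
Testing z0 = -5: P(-5) = 1 + (0.37)(-5) + (0.814)(-5)^2 + (0.156)(-5)^3
  = 1 + (-1.85) + (20.35) + (-19.5) = 0.  So z_0 = -5 is a root, |z_0| = 5.
Divide out the factor (1 + 0.2 z) = (1 - z/z0) (since 1/z0 = -0.2):
  P(z) = (1 + 0.2 z)(1 + (0.17) z + (0.78) z^2)
  [check: z-coef 0.17 - (-0.2) = 0.37; z^2-coef 0.78 - (-0.2)(0.17) = 0.814; z^3-coef -(-0.2)(0.78) = 0.156.]
Remaining roots from the quadratic factor 1 + (0.17) z + (0.78) z^2:
  Set 1 + (0.17) z + (0.78) z^2 = 0, i.e. a z^2 + b z + c = 0 with a = 0.78, b = 0.17, c = 1.
  Discriminant D = b^2 - 4ac = (0.17)^2 - 4*(0.78)*1 = 0.0289 - (3.12) = -3.0911.
  D < 0, so the roots are the complex-conjugate pair z = (-b +/- i sqrt(-D)) / (2a) = -0.109 +/- 1.127i.
  For a conjugate pair |z|^2 = z * conj(z) = (product of roots) = c/a = 1/(0.78) = 1.282051, so |z| = sqrt(1.282051) = 1.1323 for both roots.
Moduli of all roots: 5.0000, 1.1323, 1.1323.
All moduli strictly greater than 1? Yes.
Verdict: Invertible.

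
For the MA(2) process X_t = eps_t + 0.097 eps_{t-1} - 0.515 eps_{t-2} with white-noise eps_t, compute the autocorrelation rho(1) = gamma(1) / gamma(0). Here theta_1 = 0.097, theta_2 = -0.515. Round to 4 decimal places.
\rho(1) = 0.0369

For an MA(q) process with theta_0 = 1, the autocovariance is
  gamma(k) = sigma^2 * sum_{i=0..q-k} theta_i * theta_{i+k},
and rho(k) = gamma(k) / gamma(0). Sigma^2 cancels.
  numerator   = (1)*(0.097) + (0.097)*(-0.515) = 0.047045.
  denominator = (1)^2 + (0.097)^2 + (-0.515)^2 = 1.274634.
  rho(1) = 0.047045 / 1.274634 = 0.0369.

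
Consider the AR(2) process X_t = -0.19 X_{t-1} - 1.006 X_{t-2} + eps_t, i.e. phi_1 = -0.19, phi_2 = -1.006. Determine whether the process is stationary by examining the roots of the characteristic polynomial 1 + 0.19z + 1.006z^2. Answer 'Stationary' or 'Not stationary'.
\text{Not stationary}

The AR(p) characteristic polynomial is P(z) = 1 + 0.19z + 1.006z^2.
Stationarity requires all roots to lie outside the unit circle, i.e. |z| > 1 for every root.
Set 1 + (0.19) z + (1.006) z^2 = 0, i.e. a z^2 + b z + c = 0 with a = 1.006, b = 0.19, c = 1.
Discriminant D = b^2 - 4ac = (0.19)^2 - 4*(1.006)*1 = 0.0361 - (4.024) = -3.9879.
D < 0, so the roots are the complex-conjugate pair z = (-b +/- i sqrt(-D)) / (2a) = -0.0944 +/- 0.9925i.
For a conjugate pair |z|^2 = z * conj(z) = (product of roots) = c/a = 1/(1.006) = 0.994036, so |z| = sqrt(0.994036) = 0.997 for both roots.
Moduli of all roots: 0.9970, 0.9970.
All moduli strictly greater than 1? No.
Verdict: Not stationary.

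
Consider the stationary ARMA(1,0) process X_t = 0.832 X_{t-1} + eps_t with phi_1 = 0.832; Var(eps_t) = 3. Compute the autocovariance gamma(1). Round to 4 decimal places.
\gamma(1) = 8.1098

Multiply the model equation by X_{t-k} and take expectations. With theta_0 = psi_0 = 1 and psi_j the MA(infinity) weights, this gives
  gamma(k) - sum_i phi_i gamma(k-i) = c_k,
  c_k = sigma^2 * sum_{j=k..q} theta_j psi_{j-k}   (c_k = 0 for k > q),
using gamma(-m) = gamma(m).
Pure AR (q = 0): c_0 = sigma^2 = 3, c_k = 0 for k >= 1.
Equations for k = 0 and k = 1 (AR order 1):
  gamma(0) = phi_1 gamma(1) + c_0
  gamma(1) = phi_1 gamma(0) + c_1
Substituting the second into the first: gamma(0) (1 - phi_1^2) = c_0 + phi_1 c_1, so
  gamma(0) = c_0 / (1 - phi_1^2) = 3 / (1 - (0.832)^2) = 3 / 0.307776 = 9.747349.
  gamma(1) = phi_1 gamma(0) = (0.832)(9.747349) = 8.109794.
Therefore gamma(1) = 8.1098 (to 4 decimal places).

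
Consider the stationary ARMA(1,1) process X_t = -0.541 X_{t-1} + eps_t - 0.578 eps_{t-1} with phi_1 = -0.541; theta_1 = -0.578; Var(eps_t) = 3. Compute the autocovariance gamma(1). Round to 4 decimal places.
\gamma(1) = -6.2302

Multiply the model equation by X_{t-k} and take expectations. With theta_0 = psi_0 = 1 and psi_j the MA(infinity) weights, this gives
  gamma(k) - sum_i phi_i gamma(k-i) = c_k,
  c_k = sigma^2 * sum_{j=k..q} theta_j psi_{j-k}   (c_k = 0 for k > q),
using gamma(-m) = gamma(m).
psi-weights needed (psi_j = theta_j + sum_i phi_i psi_{j-i}):
  psi_1 = theta_1 + phi_1 = -0.578 + (-0.541) = -1.119
Right-hand sides:
  c_0 = sigma^2 (1 + theta_1 psi_1) = 3 * (1 + (-0.578)(-1.119)) = 3 * 1.646782 = 4.940346
  c_1 = sigma^2 theta_1 = 3 * (-0.578) = -1.734
  c_2 = 0
Equations for k = 0 and k = 1 (AR order 1):
  gamma(0) = phi_1 gamma(1) + c_0
  gamma(1) = phi_1 gamma(0) + c_1
Substituting the second into the first: gamma(0) (1 - phi_1^2) = c_0 + phi_1 c_1, so
  gamma(0) = (c_0 + phi_1 c_1) / (1 - phi_1^2) = (4.940346 + (-0.541)(-1.734)) / (1 - (-0.541)^2) = 5.87844 / 0.707319 = 8.310875.
  gamma(1) = phi_1 gamma(0) + c_1 = (-0.541)(8.310875) + (-1.734) = -6.230184.
Therefore gamma(1) = -6.2302 (to 4 decimal places).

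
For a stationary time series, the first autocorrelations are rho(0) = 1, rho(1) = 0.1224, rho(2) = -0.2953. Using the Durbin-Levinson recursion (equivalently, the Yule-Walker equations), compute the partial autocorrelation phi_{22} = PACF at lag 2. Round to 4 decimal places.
\phi_{22} = -0.3150

The PACF at lag k is phi_{kk}, the last component of the solution
to the Yule-Walker system G_k phi = r_k where
  (G_k)_{ij} = rho(|i - j|), (r_k)_i = rho(i), i,j = 1..k.
Equivalently, Durbin-Levinson gives phi_{kk} iteratively:
  phi_{11} = rho(1)
  phi_{kk} = [rho(k) - sum_{j=1..k-1} phi_{k-1,j} rho(k-j)]
            / [1 - sum_{j=1..k-1} phi_{k-1,j} rho(j)],
  phi_{k,j} = phi_{k-1,j} - phi_{kk} phi_{k-1,k-j},  j = 1..k-1.
Step k = 1:
  phi_11 = rho(1) = 0.1224.
Step k = 2:
  phi_22 = [rho(2) - phi_11 rho(1)] / [1 - phi_11 rho(1)] = [-0.2953 - (0.1224)(0.1224)] / [1 - (0.1224)(0.1224)]
         = -0.31028176 / 0.98501824 = -0.315.
Therefore phi_{22} = -0.3150.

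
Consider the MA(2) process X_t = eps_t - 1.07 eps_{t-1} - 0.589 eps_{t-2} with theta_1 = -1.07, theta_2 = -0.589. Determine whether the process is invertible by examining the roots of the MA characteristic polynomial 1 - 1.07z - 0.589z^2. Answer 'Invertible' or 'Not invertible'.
\text{Not invertible}

The MA(q) characteristic polynomial is P(z) = 1 - 1.07z - 0.589z^2.
Invertibility requires all roots to lie outside the unit circle, i.e. |z| > 1 for every root.
Set 1 + (-1.07) z + (-0.589) z^2 = 0, i.e. a z^2 + b z + c = 0 with a = -0.589, b = -1.07, c = 1.
Discriminant D = b^2 - 4ac = (-1.07)^2 - 4*(-0.589)*1 = 1.1449 - (-2.356) = 3.5009.
D >= 0, so the roots are real: z = (-b +/- sqrt(D)) / (2a) = (1.07 +/- 1.871069) / (-1.178).
  z_1 = (1.07 + 1.871069) / (-1.178) = -2.4967,   |z_1| = 2.4967.
  z_2 = (1.07 - 1.871069) / (-1.178) = 0.68,   |z_2| = 0.68.
Moduli of all roots: 2.4967, 0.6800.
All moduli strictly greater than 1? No.
Verdict: Not invertible.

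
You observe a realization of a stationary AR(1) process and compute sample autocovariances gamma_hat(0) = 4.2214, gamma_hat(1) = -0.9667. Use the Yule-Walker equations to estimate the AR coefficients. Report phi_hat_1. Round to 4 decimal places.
\hat\phi_{1} = -0.2290

The Yule-Walker equations for an AR(p) process read, in matrix form,
  Gamma_p phi = r_p,   with   (Gamma_p)_{ij} = gamma(|i - j|),
                       (r_p)_i = gamma(i),   i,j = 1..p.
Substitute the sample gammas (Toeplitz matrix and right-hand side of size 1):
  Gamma_p = [[4.2214]]
  r_p     = [-0.9667]
With p = 1 this is the single equation gamma(0) phi_1 = gamma(1):
  phi_hat_1 = gamma(1) / gamma(0) = -0.9667 / 4.2214 = -0.2290.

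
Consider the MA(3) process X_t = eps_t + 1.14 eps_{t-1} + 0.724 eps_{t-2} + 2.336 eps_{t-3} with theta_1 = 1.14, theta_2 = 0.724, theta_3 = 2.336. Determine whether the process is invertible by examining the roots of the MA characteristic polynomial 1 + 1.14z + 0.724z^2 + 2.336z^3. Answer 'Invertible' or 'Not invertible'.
\text{Not invertible}

The MA(q) characteristic polynomial is P(z) = 1 + 1.14z + 0.724z^2 + 2.336z^3.
Invertibility requires all roots to lie outside the unit circle, i.e. |z| > 1 for every root.
Degree 3: look for a simple real root z0 first, then factor out (1 - z/z0) and solve the remaining quadratic.
Testing z0 = -0.625: P(-0.625) = 1 + (1.14)(-0.625) + (0.724)(-0.625)^2 + (2.336)(-0.625)^3
  = 1 + (-0.7125) + (0.282812) + (-0.570312) = 0.  So z_0 = -0.625 is a root, |z_0| = 0.625.
Divide out the factor (1 + 1.6 z) = (1 - z/z0) (since 1/z0 = -1.6):
  P(z) = (1 + 1.6 z)(1 + (-0.46) z + (1.46) z^2)
  [check: z-coef -0.46 - (-1.6) = 1.14; z^2-coef 1.46 - (-1.6)(-0.46) = 0.724; z^3-coef -(-1.6)(1.46) = 2.336.]
Remaining roots from the quadratic factor 1 + (-0.46) z + (1.46) z^2:
  Set 1 + (-0.46) z + (1.46) z^2 = 0, i.e. a z^2 + b z + c = 0 with a = 1.46, b = -0.46, c = 1.
  Discriminant D = b^2 - 4ac = (-0.46)^2 - 4*(1.46)*1 = 0.2116 - (5.84) = -5.6284.
  D < 0, so the roots are the complex-conjugate pair z = (-b +/- i sqrt(-D)) / (2a) = 0.1575 +/- 0.8125i.
  For a conjugate pair |z|^2 = z * conj(z) = (product of roots) = c/a = 1/(1.46) = 0.684932, so |z| = sqrt(0.684932) = 0.8276 for both roots.
Moduli of all roots: 0.6250, 0.8276, 0.8276.
All moduli strictly greater than 1? No.
Verdict: Not invertible.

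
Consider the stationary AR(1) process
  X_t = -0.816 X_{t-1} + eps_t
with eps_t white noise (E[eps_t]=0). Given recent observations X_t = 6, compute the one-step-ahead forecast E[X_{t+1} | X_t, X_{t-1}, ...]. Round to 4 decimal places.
E[X_{t+1} \mid \mathcal F_t] = -4.8960

For an AR(p) model X_t = c + sum_i phi_i X_{t-i} + eps_t, the
one-step-ahead conditional mean is
  E[X_{t+1} | X_t, ...] = c + sum_i phi_i X_{t+1-i}.
Substitute known values:
  E[X_{t+1} | ...] = (-0.816) * (6)
                   = -4.8960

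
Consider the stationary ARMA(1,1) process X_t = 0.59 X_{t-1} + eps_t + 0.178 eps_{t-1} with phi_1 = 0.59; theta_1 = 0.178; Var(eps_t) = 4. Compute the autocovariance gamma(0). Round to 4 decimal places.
\gamma(0) = 7.6191

Multiply the model equation by X_{t-k} and take expectations. With theta_0 = psi_0 = 1 and psi_j the MA(infinity) weights, this gives
  gamma(k) - sum_i phi_i gamma(k-i) = c_k,
  c_k = sigma^2 * sum_{j=k..q} theta_j psi_{j-k}   (c_k = 0 for k > q),
using gamma(-m) = gamma(m).
psi-weights needed (psi_j = theta_j + sum_i phi_i psi_{j-i}):
  psi_1 = theta_1 + phi_1 = 0.178 + (0.59) = 0.768
Right-hand sides:
  c_0 = sigma^2 (1 + theta_1 psi_1) = 4 * (1 + (0.178)(0.768)) = 4 * 1.136704 = 4.546816
  c_1 = sigma^2 theta_1 = 4 * (0.178) = 0.712
  c_2 = 0
Equations for k = 0 and k = 1 (AR order 1):
  gamma(0) = phi_1 gamma(1) + c_0
  gamma(1) = phi_1 gamma(0) + c_1
Substituting the second into the first: gamma(0) (1 - phi_1^2) = c_0 + phi_1 c_1, so
  gamma(0) = (c_0 + phi_1 c_1) / (1 - phi_1^2) = (4.546816 + (0.59)(0.712)) / (1 - (0.59)^2) = 4.966896 / 0.6519 = 7.619107.
Therefore gamma(0) = 7.6191 (to 4 decimal places).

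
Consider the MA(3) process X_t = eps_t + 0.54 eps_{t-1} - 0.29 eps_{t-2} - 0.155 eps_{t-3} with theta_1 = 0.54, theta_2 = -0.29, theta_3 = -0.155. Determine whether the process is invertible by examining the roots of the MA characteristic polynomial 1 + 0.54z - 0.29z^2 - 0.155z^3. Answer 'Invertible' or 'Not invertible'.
\text{Invertible}

The MA(q) characteristic polynomial is P(z) = 1 + 0.54z - 0.29z^2 - 0.155z^3.
Invertibility requires all roots to lie outside the unit circle, i.e. |z| > 1 for every root.
Degree 3: look for a simple real root z0 first, then factor out (1 - z/z0) and solve the remaining quadratic.
Testing z0 = -2: P(-2) = 1 + (0.54)(-2) + (-0.29)(-2)^2 + (-0.155)(-2)^3
  = 1 + (-1.08) + (-1.16) + (1.24) = 0.  So z_0 = -2 is a root, |z_0| = 2.
Divide out the factor (1 + 0.5 z) = (1 - z/z0) (since 1/z0 = -0.5):
  P(z) = (1 + 0.5 z)(1 + (0.04) z + (-0.31) z^2)
  [check: z-coef 0.04 - (-0.5) = 0.54; z^2-coef -0.31 - (-0.5)(0.04) = -0.29; z^3-coef -(-0.5)(-0.31) = -0.155.]
Remaining roots from the quadratic factor 1 + (0.04) z + (-0.31) z^2:
  Set 1 + (0.04) z + (-0.31) z^2 = 0, i.e. a z^2 + b z + c = 0 with a = -0.31, b = 0.04, c = 1.
  Discriminant D = b^2 - 4ac = (0.04)^2 - 4*(-0.31)*1 = 0.0016 - (-1.24) = 1.2416.
  D >= 0, so the roots are real: z = (-b +/- sqrt(D)) / (2a) = (-0.04 +/- 1.114271) / (-0.62).
    z_1 = (-0.04 + 1.114271) / (-0.62) = -1.7327,   |z_1| = 1.7327.
    z_2 = (-0.04 - 1.114271) / (-0.62) = 1.8617,   |z_2| = 1.8617.
Moduli of all roots: 2.0000, 1.7327, 1.8617.
All moduli strictly greater than 1? Yes.
Verdict: Invertible.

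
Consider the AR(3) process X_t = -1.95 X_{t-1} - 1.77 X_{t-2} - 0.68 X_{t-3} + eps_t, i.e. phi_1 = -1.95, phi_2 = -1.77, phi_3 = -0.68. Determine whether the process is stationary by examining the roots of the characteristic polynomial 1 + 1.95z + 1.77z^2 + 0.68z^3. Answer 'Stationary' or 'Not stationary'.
\text{Stationary}

The AR(p) characteristic polynomial is P(z) = 1 + 1.95z + 1.77z^2 + 0.68z^3.
Stationarity requires all roots to lie outside the unit circle, i.e. |z| > 1 for every root.
Degree 3: look for a simple real root z0 first, then factor out (1 - z/z0) and solve the remaining quadratic.
Testing z0 = -1.25: P(-1.25) = 1 + (1.95)(-1.25) + (1.77)(-1.25)^2 + (0.68)(-1.25)^3
  = 1 + (-2.4375) + (2.765625) + (-1.328125) = 0.  So z_0 = -1.25 is a root, |z_0| = 1.25.
Divide out the factor (1 + 0.8 z) = (1 - z/z0) (since 1/z0 = -0.8):
  P(z) = (1 + 0.8 z)(1 + (1.15) z + (0.85) z^2)
  [check: z-coef 1.15 - (-0.8) = 1.95; z^2-coef 0.85 - (-0.8)(1.15) = 1.77; z^3-coef -(-0.8)(0.85) = 0.68.]
Remaining roots from the quadratic factor 1 + (1.15) z + (0.85) z^2:
  Set 1 + (1.15) z + (0.85) z^2 = 0, i.e. a z^2 + b z + c = 0 with a = 0.85, b = 1.15, c = 1.
  Discriminant D = b^2 - 4ac = (1.15)^2 - 4*(0.85)*1 = 1.3225 - (3.4) = -2.0775.
  D < 0, so the roots are the complex-conjugate pair z = (-b +/- i sqrt(-D)) / (2a) = -0.6765 +/- 0.8479i.
  For a conjugate pair |z|^2 = z * conj(z) = (product of roots) = c/a = 1/(0.85) = 1.176471, so |z| = sqrt(1.176471) = 1.0847 for both roots.
Moduli of all roots: 1.2500, 1.0847, 1.0847.
All moduli strictly greater than 1? Yes.
Verdict: Stationary.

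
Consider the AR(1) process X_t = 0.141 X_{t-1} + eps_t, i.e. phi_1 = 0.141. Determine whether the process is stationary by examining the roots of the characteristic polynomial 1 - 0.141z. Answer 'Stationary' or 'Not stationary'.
\text{Stationary}

The AR(p) characteristic polynomial is P(z) = 1 - 0.141z.
Stationarity requires all roots to lie outside the unit circle, i.e. |z| > 1 for every root.
This is linear in z: 1 + (-0.141) z = 0  =>  z = -1/(-0.141) = 7.092199,  |z| = 7.092199.
Moduli of all roots: 7.0922.
All moduli strictly greater than 1? Yes.
Verdict: Stationary.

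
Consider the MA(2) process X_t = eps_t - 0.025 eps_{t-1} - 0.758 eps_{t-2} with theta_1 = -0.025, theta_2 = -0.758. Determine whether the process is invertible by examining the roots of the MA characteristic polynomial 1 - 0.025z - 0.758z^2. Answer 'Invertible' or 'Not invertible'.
\text{Invertible}

The MA(q) characteristic polynomial is P(z) = 1 - 0.025z - 0.758z^2.
Invertibility requires all roots to lie outside the unit circle, i.e. |z| > 1 for every root.
Set 1 + (-0.025) z + (-0.758) z^2 = 0, i.e. a z^2 + b z + c = 0 with a = -0.758, b = -0.025, c = 1.
Discriminant D = b^2 - 4ac = (-0.025)^2 - 4*(-0.758)*1 = 0.000625 - (-3.032) = 3.032625.
D >= 0, so the roots are real: z = (-b +/- sqrt(D)) / (2a) = (0.025 +/- 1.741443) / (-1.516).
  z_1 = (0.025 + 1.741443) / (-1.516) = -1.1652,   |z_1| = 1.1652.
  z_2 = (0.025 - 1.741443) / (-1.516) = 1.1322,   |z_2| = 1.1322.
Moduli of all roots: 1.1652, 1.1322.
All moduli strictly greater than 1? Yes.
Verdict: Invertible.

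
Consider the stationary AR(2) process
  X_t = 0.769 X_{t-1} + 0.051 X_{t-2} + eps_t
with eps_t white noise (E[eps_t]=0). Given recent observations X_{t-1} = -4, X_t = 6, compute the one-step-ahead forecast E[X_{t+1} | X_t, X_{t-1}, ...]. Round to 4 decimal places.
E[X_{t+1} \mid \mathcal F_t] = 4.4100

For an AR(p) model X_t = c + sum_i phi_i X_{t-i} + eps_t, the
one-step-ahead conditional mean is
  E[X_{t+1} | X_t, ...] = c + sum_i phi_i X_{t+1-i}.
Substitute known values:
  E[X_{t+1} | ...] = (0.769) * (6) + (0.051) * (-4)
                   = 4.4100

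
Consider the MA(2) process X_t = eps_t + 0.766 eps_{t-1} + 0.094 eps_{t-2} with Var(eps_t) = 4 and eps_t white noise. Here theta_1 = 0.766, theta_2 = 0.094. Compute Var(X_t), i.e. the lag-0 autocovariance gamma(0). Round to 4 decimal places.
\gamma(0) = 6.3824

For an MA(q) process X_t = eps_t + sum_i theta_i eps_{t-i} with
Var(eps_t) = sigma^2, the variance is
  gamma(0) = sigma^2 * (1 + sum_i theta_i^2).
  sum_i theta_i^2 = (0.766)^2 + (0.094)^2 = 0.586756 + 0.008836 = 0.595592.
  gamma(0) = 4 * (1 + 0.595592) = 4 * 1.595592 = 6.382368, which rounds to 6.3824.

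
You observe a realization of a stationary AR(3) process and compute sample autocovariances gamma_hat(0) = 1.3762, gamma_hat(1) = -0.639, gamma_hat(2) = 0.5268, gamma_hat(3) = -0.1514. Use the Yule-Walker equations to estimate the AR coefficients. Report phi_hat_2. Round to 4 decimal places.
\hat\phi_{2} = 0.2760

The Yule-Walker equations for an AR(p) process read, in matrix form,
  Gamma_p phi = r_p,   with   (Gamma_p)_{ij} = gamma(|i - j|),
                       (r_p)_i = gamma(i),   i,j = 1..p.
Substitute the sample gammas (Toeplitz matrix and right-hand side of size 3):
  Gamma_p = [[1.3762, -0.639, 0.5268], [-0.639, 1.3762, -0.639], [0.5268, -0.639, 1.3762]]
  r_p     = [-0.639, 0.5268, -0.1514]
Written out (R1..R3):
  (R1) 1.3762 phi_1 - 0.639 phi_2 + 0.5268 phi_3 = -0.639
  (R2) -0.639 phi_1 + 1.3762 phi_2 - 0.639 phi_3 = 0.5268
  (R3) 0.5268 phi_1 - 0.639 phi_2 + 1.3762 phi_3 = -0.1514
Gaussian elimination:
  R2 <- R2 - (-0.639/1.3762) R1 = R2 - (-0.464322) R1:  1.079498 phi_2 - 0.394395 phi_3 = 0.230098
  R3 <- R3 - (0.5268/1.3762) R1 = R3 - (0.382793) R1:  -0.394395 phi_2 + 1.174545 phi_3 = 0.093205
  R3 <- R3 - (-0.394395/1.079498) R2 = R3 - (-0.36535) R2:  1.030452 phi_3 = 0.177271
Back-substitution:
  phi_hat_3 = 0.177271 / 1.030452 = 0.172033
  phi_hat_2 = (0.230098 - (-0.394395)(0.172033)) / 1.079498 = 0.276005
  phi_hat_1 = (-0.639 - (-0.639)(0.276005) - (0.5268)(0.172033)) / 1.3762 = -0.40202
So phi_hat = [-0.4020, 0.2760, 0.1720].
Therefore phi_hat_2 = 0.2760.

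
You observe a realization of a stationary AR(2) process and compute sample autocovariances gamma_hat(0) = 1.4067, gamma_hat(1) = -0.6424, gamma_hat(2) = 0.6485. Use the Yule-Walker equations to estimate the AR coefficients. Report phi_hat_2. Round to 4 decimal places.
\hat\phi_{2} = 0.3190

The Yule-Walker equations for an AR(p) process read, in matrix form,
  Gamma_p phi = r_p,   with   (Gamma_p)_{ij} = gamma(|i - j|),
                       (r_p)_i = gamma(i),   i,j = 1..p.
Substitute the sample gammas (Toeplitz matrix and right-hand side of size 2):
  Gamma_p = [[1.4067, -0.6424], [-0.6424, 1.4067]]
  r_p     = [-0.6424, 0.6485]
Written out:
  1.4067 phi_1 - 0.6424 phi_2 = -0.6424
  -0.6424 phi_1 + 1.4067 phi_2 = 0.6485
Solve by Cramer's rule:
  det = gamma(0)^2 - gamma(1)^2 = (1.4067)^2 - (-0.6424)^2 = 1.97880489 - 0.41267776 = 1.56612713
  phi_hat_1 = [gamma(1) gamma(0) - gamma(1) gamma(2)] / det = [(-0.6424)(1.4067) - (-0.6424)(0.6485)] / 1.56612713 = -0.48706768 / 1.56612713 = -0.311
  phi_hat_2 = [gamma(0) gamma(2) - gamma(1)^2] / det = [(1.4067)(0.6485) - (-0.6424)^2] / 1.56612713 = 0.49956719 / 1.56612713 = 0.319
So phi_hat = [-0.3110, 0.3190].
Therefore phi_hat_2 = 0.3190.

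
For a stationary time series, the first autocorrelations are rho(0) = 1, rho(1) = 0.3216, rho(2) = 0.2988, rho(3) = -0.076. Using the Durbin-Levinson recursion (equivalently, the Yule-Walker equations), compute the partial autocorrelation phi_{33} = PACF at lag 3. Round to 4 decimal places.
\phi_{33} = -0.2591

The PACF at lag k is phi_{kk}, the last component of the solution
to the Yule-Walker system G_k phi = r_k where
  (G_k)_{ij} = rho(|i - j|), (r_k)_i = rho(i), i,j = 1..k.
Equivalently, Durbin-Levinson gives phi_{kk} iteratively:
  phi_{11} = rho(1)
  phi_{kk} = [rho(k) - sum_{j=1..k-1} phi_{k-1,j} rho(k-j)]
            / [1 - sum_{j=1..k-1} phi_{k-1,j} rho(j)],
  phi_{k,j} = phi_{k-1,j} - phi_{kk} phi_{k-1,k-j},  j = 1..k-1.
Step k = 1:
  phi_11 = rho(1) = 0.3216.
Step k = 2:
  phi_22 = [rho(2) - phi_11 rho(1)] / [1 - phi_11 rho(1)] = [0.2988 - (0.3216)(0.3216)] / [1 - (0.3216)(0.3216)]
         = 0.19537344 / 0.89657344 = 0.217911.
  Update: phi_21 = phi_11 - phi_22 phi_11 = 0.3216 - (0.217911)(0.3216) = 0.25152.
Step k = 3:
  phi_33 = [rho(3) - phi_21 rho(2) - phi_22 rho(1)] / [1 - phi_21 rho(1) - phi_22 rho(2)]
    numerator   = -0.076 - (0.25152)(0.2988) - (0.217911)(0.3216) = -0.22123436
    denominator = 1 - (0.25152)(0.3216) - (0.217911)(0.2988) = 0.85399937
  phi_33 = -0.22123436 / 0.85399937 = -0.2591.
Therefore phi_{33} = -0.2591.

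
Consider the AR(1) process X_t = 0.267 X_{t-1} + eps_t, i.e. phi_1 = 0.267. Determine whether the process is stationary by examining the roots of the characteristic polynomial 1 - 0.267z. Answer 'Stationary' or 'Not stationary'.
\text{Stationary}

The AR(p) characteristic polynomial is P(z) = 1 - 0.267z.
Stationarity requires all roots to lie outside the unit circle, i.e. |z| > 1 for every root.
This is linear in z: 1 + (-0.267) z = 0  =>  z = -1/(-0.267) = 3.745318,  |z| = 3.745318.
Moduli of all roots: 3.7453.
All moduli strictly greater than 1? Yes.
Verdict: Stationary.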